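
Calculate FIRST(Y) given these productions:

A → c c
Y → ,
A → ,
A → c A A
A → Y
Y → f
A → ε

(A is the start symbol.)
To compute FIRST(Y), examine every production with Y on the left-hand side, reading each right-hand side left to right until a non-nullable symbol is reached.

From Y → ,:
  - ',' is a terminal: add ',' and stop
From Y → f:
  - f is a terminal: add 'f' and stop

Collecting: FIRST(Y) = { ',', 'f' }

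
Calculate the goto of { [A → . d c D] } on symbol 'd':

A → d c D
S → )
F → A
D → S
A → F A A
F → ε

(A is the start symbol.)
GOTO(I, 'd') = CLOSURE({ [A → αX.β] : [A → α.Xβ] ∈ I, X = 'd' })

Items with dot before 'd', with the dot advanced:
  [A → . d c D] → [A → d . c D]
Closure adds nothing (no advanced item has the dot before a non-terminal).

GOTO = { [A → d . c D] }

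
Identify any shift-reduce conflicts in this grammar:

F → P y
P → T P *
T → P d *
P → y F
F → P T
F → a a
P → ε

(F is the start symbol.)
Yes — I0: [P → .] vs [F → . a a]; I2: [P → .] vs [F → P . y]; I3: [P → .] vs [P → . y F]; I5: [P → .] vs [F → . a a]; I13: [F → P T .] vs [P → . y F]; I14: [F → P y .] vs [F → . a a]

Augment with F' → F and build the canonical LR(0) collection (I0 = CLOSURE({[F' → . F]}), then GOTO on every symbol after a dot until no new states appear). It has 15 states:
  I0: { [F → . P T], [F → . P y], [F → . a a], [F' → . F], [P → . T P *], [P → . y F], [P → .], [T → . P d *] }  — shift, reduce
  I1: { [F' → F .] }  — accept
  I2: { [F → P . T], [F → P . y], [P → . T P *], [P → . y F], [P → .], [T → . P d *], [T → P . d *] }  — shift, reduce
  I3: { [P → . T P *], [P → . y F], [P → .], [P → T . P *], [T → . P d *] }  — shift, reduce
  I4: { [F → a . a] }  — shift
  I5: { [F → . P T], [F → . P y], [F → . a a], [P → . T P *], [P → . y F], [P → .], [P → y . F], [T → . P d *] }  — shift, reduce
  I6: { [P → y F .] }  — reduce
  I7: { [F → a a .] }  — reduce
  I8: { [P → T P . *], [T → P . d *] }  — shift
  I9: { [P → T P * .] }  — reduce
  I10: { [T → P d . *] }  — shift
  I11: { [T → P d * .] }  — reduce
  I12: { [T → P . d *] }  — shift
  I13: { [F → P T .], [P → . T P *], [P → . y F], [P → .], [P → T . P *], [T → . P d *] }  — shift, 2 reduces
  I14: { [F → . P T], [F → . P y], [F → . a a], [F → P y .], [P → . T P *], [P → . y F], [P → .], [P → y . F], [T → . P d *] }  — shift, 2 reduces

I0 contains reduce item [P → .] and shift items [F → . a a], [P → . y F] — shift-reduce conflict.
I2 contains reduce item [P → .] and shift items [F → P . y], [P → . y F], [T → P . d *] — shift-reduce conflict.
I3 contains reduce item [P → .] and shift item [P → . y F] — shift-reduce conflict.
I5 contains reduce item [P → .] and shift items [F → . a a], [P → . y F] — shift-reduce conflict.
I13 contains reduce items [F → P T .], [P → .] and shift item [P → . y F] — shift-reduce conflict.
I14 contains reduce items [F → P y .], [P → .] and shift items [F → . a a], [P → . y F] — shift-reduce conflict.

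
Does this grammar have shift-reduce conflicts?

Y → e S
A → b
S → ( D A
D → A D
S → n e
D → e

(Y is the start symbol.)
No shift-reduce conflicts

Augment with Y' → Y and build the canonical LR(0) collection (I0 = CLOSURE({[Y' → . Y]}), then GOTO on every symbol after a dot until no new states appear). It has 13 states:
  I0: { [Y → . e S], [Y' → . Y] }  — shift
  I1: { [Y' → Y .] }  — accept
  I2: { [S → . ( D A], [S → . n e], [Y → e . S] }  — shift
  I3: { [A → . b], [D → . A D], [D → . e], [S → ( . D A] }  — shift
  I4: { [Y → e S .] }  — reduce
  I5: { [S → n . e] }  — shift
  I6: { [S → n e .] }  — reduce
  I7: { [A → . b], [D → . A D], [D → . e], [D → A . D] }  — shift
  I8: { [A → . b], [S → ( D . A] }  — shift
  I9: { [A → b .] }  — reduce
  I10: { [D → e .] }  — reduce
  I11: { [S → ( D A .] }  — reduce
  I12: { [D → A D .] }  — reduce

No state contains both a complete item and a shift item.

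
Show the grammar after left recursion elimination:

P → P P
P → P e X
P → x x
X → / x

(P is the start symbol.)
P is directly left-recursive. The standard transformation for
  A → A α₁ | ... | A α_m | β₁ | ... | β_n
is
  A  → β₁ A' | ... | β_n A'
  A' → α₁ A' | ... | α_m A' | ε

P → x x becomes P → x x P'
P → P P becomes P' → P P'
P → P e X becomes P' → e X P'
Add P' → ε

Productions for other non-terminals are unchanged:
  X → / x

Resulting grammar:
P → x x P'
P' → P P'
P' → e X P'
P' → ε
X → / x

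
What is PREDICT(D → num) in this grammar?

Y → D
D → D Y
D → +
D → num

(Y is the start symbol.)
PREDICT(D → num) = (FIRST(RHS) \ {ε}) ∪ (FOLLOW(D) if ε ∈ FIRST(RHS), i.e. RHS ⇒* ε)
FIRST(num) = { 'num' }
ε ∉ FIRST(num), so FOLLOW(D) is not added.
PREDICT(D → num) = { 'num' }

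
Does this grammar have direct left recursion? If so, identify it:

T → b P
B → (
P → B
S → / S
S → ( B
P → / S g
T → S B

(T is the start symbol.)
No direct left recursion

Direct left recursion occurs when N → N α for some non-terminal N (the right-hand side begins with the left-hand side itself).

T → b P: starts with b
B → (: starts with '('
P → B: starts with B
S → / S: starts with '/'
S → ( B: starts with '('
P → / S g: starts with '/'
T → S B: starts with S

No direct left recursion found.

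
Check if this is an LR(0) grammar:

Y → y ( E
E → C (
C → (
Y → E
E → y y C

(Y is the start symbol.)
A grammar is LR(0) if no state in the canonical LR(0) collection has:
  - both a shift item (dot before a terminal) and a complete item (shift-reduce conflict), or
  - two or more complete items (reduce-reduce conflict; the accept item [Y' → Y .] counts as a complete item here).

Augment with Y' → Y and build the canonical LR(0) collection (I0 = CLOSURE({[Y' → . Y]}), then GOTO on every symbol after a dot until no new states appear). It has 12 states:
  I0: { [C → . (], [E → . C (], [E → . y y C], [Y → . E], [Y → . y ( E], [Y' → . Y] }  — shift
  I1: { [C → ( .] }  — reduce
  I2: { [E → C . (] }  — shift
  I3: { [Y → E .] }  — reduce
  I4: { [Y' → Y .] }  — accept
  I5: { [E → y . y C], [Y → y . ( E] }  — shift
  I6: { [C → . (], [E → . C (], [E → . y y C], [Y → y ( . E] }  — shift
  I7: { [C → . (], [E → y y . C] }  — shift
  I8: { [E → y y C .] }  — reduce
  I9: { [Y → y ( E .] }  — reduce
  I10: { [E → y . y C] }  — shift
  I11: { [E → C ( .] }  — reduce

Every state is either a pure shift/goto state or contains exactly one complete item and nothing to shift — no conflicts. The grammar is LR(0).

Answer: Yes, the grammar is LR(0)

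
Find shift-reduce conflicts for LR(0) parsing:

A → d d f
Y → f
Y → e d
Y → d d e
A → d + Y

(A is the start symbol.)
No shift-reduce conflicts

Augment with A' → A and build the canonical LR(0) collection (I0 = CLOSURE({[A' → . A]}), then GOTO on every symbol after a dot until no new states appear). It has 13 states:
  I0: { [A → . d + Y], [A → . d d f], [A' → . A] }  — shift
  I1: { [A' → A .] }  — accept
  I2: { [A → d . + Y], [A → d . d f] }  — shift
  I3: { [A → d + . Y], [Y → . d d e], [Y → . e d], [Y → . f] }  — shift
  I4: { [A → d d . f] }  — shift
  I5: { [A → d d f .] }  — reduce
  I6: { [A → d + Y .] }  — reduce
  I7: { [Y → d . d e] }  — shift
  I8: { [Y → e . d] }  — shift
  I9: { [Y → f .] }  — reduce
  I10: { [Y → e d .] }  — reduce
  I11: { [Y → d d . e] }  — shift
  I12: { [Y → d d e .] }  — reduce

No state contains both a complete item and a shift item.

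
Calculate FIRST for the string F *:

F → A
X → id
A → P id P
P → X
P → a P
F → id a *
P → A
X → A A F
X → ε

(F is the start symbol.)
{ 'a', 'id' }

FIRST sets of the non-terminals involved (from the grammar, by fixed-point iteration):
  FIRST(F) = { 'a', 'id' }

To compute FIRST(F *), process the symbols left to right:
Symbol F is a non-terminal. Add FIRST(F) \ {ε} = { 'a', 'id' }
F is not nullable (ε ∉ FIRST(F)), so stop here.
FIRST(F *) = { 'a', 'id' }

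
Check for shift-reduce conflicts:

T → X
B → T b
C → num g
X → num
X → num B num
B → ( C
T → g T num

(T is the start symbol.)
A shift-reduce conflict occurs when an LR(0) state has both:
  - a complete (reduce) item [A → α .] (dot at the end), and
  - a shift item [B → β . c γ] (dot before a terminal).

Augment with T' → T and build the canonical LR(0) collection (I0 = CLOSURE({[T' → . T]}), then GOTO on every symbol after a dot until no new states appear). It has 15 states:
  I0: { [T → . X], [T → . g T num], [T' → . T], [X → . num B num], [X → . num] }  — shift
  I1: { [T' → T .] }  — accept
  I2: { [T → X .] }  — reduce
  I3: { [T → . X], [T → . g T num], [T → g . T num], [X → . num B num], [X → . num] }  — shift
  I4: { [B → . ( C], [B → . T b], [T → . X], [T → . g T num], [X → . num B num], [X → . num], [X → num . B num], [X → num .] }  — shift, reduce
  I5: { [B → ( . C], [C → . num g] }  — shift
  I6: { [X → num B . num] }  — shift
  I7: { [B → T . b] }  — shift
  I8: { [B → T b .] }  — reduce
  I9: { [X → num B num .] }  — reduce
  I10: { [B → ( C .] }  — reduce
  I11: { [C → num . g] }  — shift
  I12: { [C → num g .] }  — reduce
  I13: { [T → g T . num] }  — shift
  I14: { [T → g T num .] }  — reduce

I4 contains reduce item [X → num .] and shift items [B → . ( C], [T → . g T num], [X → . num], [X → . num B num] — shift-reduce conflict.

Answer: Yes — I4: [X → num .] vs [B → . ( C]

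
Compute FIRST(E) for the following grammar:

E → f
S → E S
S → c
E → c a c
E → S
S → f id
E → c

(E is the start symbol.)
FIRST sets of the other non-terminals involved (by the same procedure, iterated to a fixed point):
  FIRST(S) = { 'c', 'f' }

From E → f:
  - f is a terminal: add 'f' and stop
From E → c a c:
  - c is a terminal: add 'c' and stop
From E → S:
  - S is a non-terminal: add FIRST(S) \ {ε} = { 'c', 'f' }
    S is not nullable, so stop
From E → c:
  - c is a terminal: add 'c' and stop

Collecting: FIRST(E) = { 'c', 'f' }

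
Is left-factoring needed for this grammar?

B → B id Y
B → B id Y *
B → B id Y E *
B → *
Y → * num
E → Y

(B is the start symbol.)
Left-factoring is needed when two productions for the same non-terminal
share a common prefix on the right-hand side.

Productions for B:
  B → B id Y
  B → B id Y *
  B → B id Y E *
  B → *

Found common prefix 'B id Y' in productions for B

Answer: Yes, B has productions with common prefix 'B id Y'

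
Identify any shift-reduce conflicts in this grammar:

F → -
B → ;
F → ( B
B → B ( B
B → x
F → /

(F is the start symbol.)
Yes — I6: [F → ( B .] vs [B → B . ( B]; I9: [B → B ( B .] vs [B → B . ( B]

A shift-reduce conflict occurs when an LR(0) state has both:
  - a complete (reduce) item [A → α .] (dot at the end), and
  - a shift item [B → β . c γ] (dot before a terminal).

Augment with F' → F and build the canonical LR(0) collection (I0 = CLOSURE({[F' → . F]}), then GOTO on every symbol after a dot until no new states appear). It has 10 states:
  I0: { [F → . ( B], [F → . -], [F → . /], [F' → . F] }  — shift
  I1: { [B → . ;], [B → . B ( B], [B → . x], [F → ( . B] }  — shift
  I2: { [F → - .] }  — reduce
  I3: { [F → / .] }  — reduce
  I4: { [F' → F .] }  — accept
  I5: { [B → ; .] }  — reduce
  I6: { [B → B . ( B], [F → ( B .] }  — shift, reduce
  I7: { [B → x .] }  — reduce
  I8: { [B → . ;], [B → . B ( B], [B → . x], [B → B ( . B] }  — shift
  I9: { [B → B ( B .], [B → B . ( B] }  — shift, reduce

I6 contains reduce item [F → ( B .] and shift item [B → B . ( B] — shift-reduce conflict.
I9 contains reduce item [B → B ( B .] and shift item [B → B . ( B] — shift-reduce conflict.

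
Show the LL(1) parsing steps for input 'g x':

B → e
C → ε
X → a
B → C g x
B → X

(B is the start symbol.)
Stack is shown with the top on the left.

Stack    Input  Action
----------------------
B $      g x $  output B → C g x
C g x $  g x $  output C → ε
g x $    g x $  match 'g'
x $      x $    match 'x'
$        $      accept

The string is accepted.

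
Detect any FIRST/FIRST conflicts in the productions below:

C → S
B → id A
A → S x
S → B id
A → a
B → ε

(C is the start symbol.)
A FIRST/FIRST conflict occurs when two productions N → α and N → β for the same non-terminal have FIRST(α) ∩ FIRST(β) ≠ ∅ (with ε ∈ FIRST of a nullable right-hand side, so two nullable alternatives also conflict).

FIRST sets of the non-terminals at (or reachable through a nullable prefix from) the front of some alternative:
  FIRST(S) = { 'id' }

Productions for B:
  B → id A: FIRST = { 'id' }
  B → ε: FIRST = { ε }
Productions for A:
  A → S x: FIRST = { 'id' }
  A → a: FIRST = { 'a' }
C, S have only one production, so no FIRST/FIRST conflict is possible there.

All alternatives of each non-terminal have pairwise disjoint FIRST sets.

Answer: No FIRST/FIRST conflicts.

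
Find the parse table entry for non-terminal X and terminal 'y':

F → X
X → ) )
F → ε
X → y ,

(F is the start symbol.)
To find M[X, 'y'], we find productions for X where 'y' is in the predict set (PREDICT(N → α) = (FIRST(α) \ {ε}) ∪ (FOLLOW(N) if α ⇒* ε)).

X → ) ): PREDICT = { ')' }
X → y ,: PREDICT = { 'y' }
  'y' is in predict set, so this production goes in M[X, 'y']

M[X, 'y'] = X → y ,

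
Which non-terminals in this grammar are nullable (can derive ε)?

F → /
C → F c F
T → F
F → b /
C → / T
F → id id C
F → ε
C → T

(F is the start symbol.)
{ 'C', 'F', 'T' }

ε-productions: F → ε
So F is immediately nullable.
T → F: every symbol on the right is nullable, so T is nullable too.
C → T: every symbol on the right is nullable, so C is nullable too.
Every non-terminal is now nullable.
Nullable = { 'C', 'F', 'T' }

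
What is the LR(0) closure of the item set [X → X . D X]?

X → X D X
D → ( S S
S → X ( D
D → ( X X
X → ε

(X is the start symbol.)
Start with: [X → X . D X]
  [X → X . D X] has the dot before D: add [D → . ( S S], [D → . ( X X]
No further items can be added.

CLOSURE = { [D → . ( S S], [D → . ( X X], [X → X . D X] }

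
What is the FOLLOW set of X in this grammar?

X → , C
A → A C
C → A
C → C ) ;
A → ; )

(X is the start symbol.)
{ $ }

X is the start symbol, so $ ∈ FOLLOW(X).
X does not occur on any right-hand side.

Taking the union: FOLLOW(X) = { $ }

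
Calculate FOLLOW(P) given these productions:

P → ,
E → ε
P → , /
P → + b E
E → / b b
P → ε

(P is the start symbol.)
To compute FOLLOW(P), find every occurrence of P on a right-hand side N → α P β: add FIRST(β) \ {ε}, and if β is empty or nullable also add FOLLOW(N). Iterate to a fixed point.

P is the start symbol, so $ ∈ FOLLOW(P).
P does not occur on any right-hand side.

Taking the union: FOLLOW(P) = { $ }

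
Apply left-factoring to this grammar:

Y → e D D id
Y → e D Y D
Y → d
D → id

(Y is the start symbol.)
Left-factoring transforms A → αβ₁ | αβ₂ into A → αA' and A' → β₁ | β₂
(α is the longest common prefix among the alternatives). Repeat until
no nonterminal has two alternatives with a common prefix.

Round 1: Y has alternatives sharing prefix 'e D'. Introduce Y': Y → e D Y'
  Add: Y' → D id
  Add: Y' → Y D

No remaining common prefixes — done.

Resulting grammar:
Y → e D Y'
Y' → D id
Y' → Y D
Y → d
D → id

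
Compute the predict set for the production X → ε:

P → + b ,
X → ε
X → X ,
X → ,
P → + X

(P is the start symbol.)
{ $, ',' }

PREDICT(X → ε) = (FIRST(RHS) \ {ε}) ∪ (FOLLOW(X) if ε ∈ FIRST(RHS), i.e. RHS ⇒* ε)
The right-hand side is ε (FIRST(ε) = { ε }), so the predict set is FOLLOW(X) = { $, ',' }
PREDICT(X → ε) = { $, ',' }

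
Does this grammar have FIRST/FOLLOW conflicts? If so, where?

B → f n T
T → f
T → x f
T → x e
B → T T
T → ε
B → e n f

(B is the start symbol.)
A FIRST/FOLLOW conflict occurs when a non-terminal N has a nullable alternative N → β (β ⇒* ε) and another alternative N → α with FIRST(α) ∩ FOLLOW(N) ≠ ∅: on such a lookahead the parser cannot decide between expanding α and letting N vanish via β.

Nullable non-terminals: B, T.
FIRST sets used below: FIRST(T) = { 'f', 'x', ε }

B: nullable alternative(s) B → T T; FOLLOW(B) = { $ }
  B → f n T: FIRST \ {ε} = { 'f' } — disjoint from FOLLOW(B)
  B → T T: FIRST \ {ε} = { 'f', 'x' } — this is the only nullable alternative, skip
  B → e n f: FIRST \ {ε} = { 'e' } — disjoint from FOLLOW(B)

T: nullable alternative(s) T → ε; FOLLOW(T) = { $, 'f', 'x' }
  T → f: FIRST \ {ε} = { 'f' } — overlaps FOLLOW(T) on { 'f' }: CONFLICT
  T → x f: FIRST \ {ε} = { 'x' } — overlaps FOLLOW(T) on { 'x' }: CONFLICT
  T → x e: FIRST \ {ε} = { 'x' } — overlaps FOLLOW(T) on { 'x' }: CONFLICT
  T → ε: FIRST \ {ε} = { } — this is the only nullable alternative, skip

So the grammar has 3 FIRST/FOLLOW conflicts (marked CONFLICT above).

Answer: Yes. T → f with FOLLOW(T) on { 'f' }; T → x f with FOLLOW(T) on { 'x' }; T → x e with FOLLOW(T) on { 'x' }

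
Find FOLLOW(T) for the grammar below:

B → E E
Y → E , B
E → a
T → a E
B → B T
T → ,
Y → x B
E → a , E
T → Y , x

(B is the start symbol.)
{ $, ',', 'a', 'x' }

To compute FOLLOW(T), find every occurrence of T on a right-hand side N → α T β: add FIRST(β) \ {ε}, and if β is empty or nullable also add FOLLOW(N). Iterate to a fixed point.

In B → B T: T is at the end, add FOLLOW(B)

The FOLLOW sets referred to above (computed the same way, to a fixed point):
  FOLLOW(B) = { $, ',', 'a', 'x' }

Taking the union: FOLLOW(T) = { $, ',', 'a', 'x' }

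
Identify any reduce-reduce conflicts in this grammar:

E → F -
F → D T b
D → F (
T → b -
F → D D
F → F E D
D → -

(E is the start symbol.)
Yes — I6: [D → - .] vs [E → F - .]

Augment with E' → E and build the canonical LR(0) collection (I0 = CLOSURE({[E' → . E]}), then GOTO on every symbol after a dot until no new states appear). It has 15 states:
  I0: { [D → . -], [D → . F (], [E → . F -], [E' → . E], [F → . D D], [F → . D T b], [F → . F E D] }  — shift
  I1: { [D → - .] }  — reduce
  I2: { [D → . -], [D → . F (], [F → . D D], [F → . D T b], [F → . F E D], [F → D . D], [F → D . T b], [T → . b -] }  — shift
  I3: { [E' → E .] }  — accept
  I4: { [D → . -], [D → . F (], [D → F . (], [E → . F -], [E → F . -], [F → . D D], [F → . D T b], [F → . F E D], [F → F . E D] }  — shift
  I5: { [D → F ( .] }  — reduce
  I6: { [D → - .], [E → F - .] }  — 2 reduces
  I7: { [D → . -], [D → . F (], [F → . D D], [F → . D T b], [F → . F E D], [F → F E . D] }  — shift
  I8: { [D → . -], [D → . F (], [F → . D D], [F → . D T b], [F → . F E D], [F → D . D], [F → D . T b], [F → F E D .], [T → . b -] }  — shift, reduce
  I9: { [D → . -], [D → . F (], [D → F . (], [E → . F -], [F → . D D], [F → . D T b], [F → . F E D], [F → F . E D] }  — shift
  I10: { [D → . -], [D → . F (], [F → . D D], [F → . D T b], [F → . F E D], [F → D . D], [F → D . T b], [F → D D .], [T → . b -] }  — shift, reduce
  I11: { [F → D T . b] }  — shift
  I12: { [T → b . -] }  — shift
  I13: { [T → b - .] }  — reduce
  I14: { [F → D T b .] }  — reduce

I6 contains complete items [D → - .], [E → F - .] — reduce-reduce conflict.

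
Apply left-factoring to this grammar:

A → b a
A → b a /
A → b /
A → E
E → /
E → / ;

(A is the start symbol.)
A → b A'
A' → a A''
A'' → ε
A'' → /
A' → /
A → E
E → / E'
E' → ε
E' → ;

Left-factoring transforms A → αβ₁ | αβ₂ into A → αA' and A' → β₁ | β₂
(α is the longest common prefix among the alternatives). Repeat until
no nonterminal has two alternatives with a common prefix.

Round 1: A has alternatives sharing prefix 'b'. Introduce A': A → b A'
  Add: A' → a
  Add: A' → a /
  Add: A' → /

Round 2: A' has alternatives sharing prefix 'a'. Introduce A'': A' → a A''
  Add: A'' → ε
  Add: A'' → /

Round 3: E has alternatives sharing prefix '/'. Introduce E': E → / E'
  Add: E' → ε
  Add: E' → ;

No remaining common prefixes — done.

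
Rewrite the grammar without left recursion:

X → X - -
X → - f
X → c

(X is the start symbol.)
X is directly left-recursive. The standard transformation for
  A → A α₁ | ... | A α_m | β₁ | ... | β_n
is
  A  → β₁ A' | ... | β_n A'
  A' → α₁ A' | ... | α_m A' | ε

X → - f becomes X → - f X'
X → c becomes X → c X'
X → X - - becomes X' → - - X'
Add X' → ε

Resulting grammar:
X → - f X'
X → c X'
X' → - - X'
X' → ε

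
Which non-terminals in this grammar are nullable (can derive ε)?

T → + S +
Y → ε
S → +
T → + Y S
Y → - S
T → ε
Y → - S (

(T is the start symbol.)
ε-productions: Y → ε, T → ε
So Y, T are immediately nullable.
No further non-terminal can be added: every production for the remaining non-terminals contains a terminal or a non-nullable non-terminal.
Nullable = { 'T', 'Y' }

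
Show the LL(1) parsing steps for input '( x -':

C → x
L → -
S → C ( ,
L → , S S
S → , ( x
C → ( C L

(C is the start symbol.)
LL(1) parsing maintains a stack (initially the start symbol over $) and the input. At each step: if the stack top is a terminal, match it against the current input token; if it is a non-terminal N, replace it with the RHS of M[N, lookahead] (the unique production whose predict set contains the lookahead).

Stack is shown with the top on the left.

Stack    Input    Action
------------------------
C $      ( x - $  output C → ( C L
( C L $  ( x - $  match '('
C L $    x - $    output C → x
x L $    x - $    match 'x'
L $      - $      output L → -
- $      - $      match '-'
$        $        accept

The string is accepted.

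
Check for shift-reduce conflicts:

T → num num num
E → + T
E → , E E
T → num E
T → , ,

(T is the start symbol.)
No shift-reduce conflicts

A shift-reduce conflict occurs when an LR(0) state has both:
  - a complete (reduce) item [A → α .] (dot at the end), and
  - a shift item [B → β . c γ] (dot before a terminal).

Augment with T' → T and build the canonical LR(0) collection (I0 = CLOSURE({[T' → . T]}), then GOTO on every symbol after a dot until no new states appear). It has 13 states:
  I0: { [T → . , ,], [T → . num E], [T → . num num num], [T' → . T] }  — shift
  I1: { [T → , . ,] }  — shift
  I2: { [T' → T .] }  — accept
  I3: { [E → . + T], [E → . , E E], [T → num . E], [T → num . num num] }  — shift
  I4: { [E → + . T], [T → . , ,], [T → . num E], [T → . num num num] }  — shift
  I5: { [E → , . E E], [E → . + T], [E → . , E E] }  — shift
  I6: { [T → num E .] }  — reduce
  I7: { [T → num num . num] }  — shift
  I8: { [T → num num num .] }  — reduce
  I9: { [E → , E . E], [E → . + T], [E → . , E E] }  — shift
  I10: { [E → , E E .] }  — reduce
  I11: { [E → + T .] }  — reduce
  I12: { [T → , , .] }  — reduce

No state contains both a complete item and a shift item.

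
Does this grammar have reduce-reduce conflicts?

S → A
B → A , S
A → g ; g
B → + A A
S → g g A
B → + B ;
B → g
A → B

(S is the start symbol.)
No reduce-reduce conflicts

A reduce-reduce conflict occurs when an LR(0) state has two complete items [A → α .] and [B → β .] — both call for a reduction, and with no lookahead the parser cannot choose between them.

Augment with S' → S and build the canonical LR(0) collection (I0 = CLOSURE({[S' → . S]}), then GOTO on every symbol after a dot until no new states appear). It has 17 states:
  I0: { [A → . B], [A → . g ; g], [B → . + A A], [B → . + B ;], [B → . A , S], [B → . g], [S → . A], [S → . g g A], [S' → . S] }  — shift
  I1: { [A → . B], [A → . g ; g], [B → + . A A], [B → + . B ;], [B → . + A A], [B → . + B ;], [B → . A , S], [B → . g] }  — shift
  I2: { [B → A . , S], [S → A .] }  — shift, reduce
  I3: { [A → B .] }  — reduce
  I4: { [S' → S .] }  — accept
  I5: { [A → g . ; g], [B → g .], [S → g . g A] }  — shift, reduce
  I6: { [A → g ; . g] }  — shift
  I7: { [A → . B], [A → . g ; g], [B → . + A A], [B → . + B ;], [B → . A , S], [B → . g], [S → g g . A] }  — shift
  I8: { [B → A . , S], [S → g g A .] }  — shift, reduce
  I9: { [A → g . ; g], [B → g .] }  — shift, reduce
  I10: { [A → . B], [A → . g ; g], [B → . + A A], [B → . + B ;], [B → . A , S], [B → . g], [B → A , . S], [S → . A], [S → . g g A] }  — shift
  I11: { [B → A , S .] }  — reduce
  I12: { [A → g ; g .] }  — reduce
  I13: { [A → . B], [A → . g ; g], [B → + A . A], [B → . + A A], [B → . + B ;], [B → . A , S], [B → . g], [B → A . , S] }  — shift
  I14: { [A → B .], [B → + B . ;] }  — shift, reduce
  I15: { [B → + B ; .] }  — reduce
  I16: { [B → + A A .], [B → A . , S] }  — shift, reduce

No state contains more than one complete item.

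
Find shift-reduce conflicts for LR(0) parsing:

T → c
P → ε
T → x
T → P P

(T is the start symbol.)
A shift-reduce conflict occurs when an LR(0) state has both:
  - a complete (reduce) item [A → α .] (dot at the end), and
  - a shift item [B → β . c γ] (dot before a terminal).

Augment with T' → T and build the canonical LR(0) collection (I0 = CLOSURE({[T' → . T]}), then GOTO on every symbol after a dot until no new states appear). It has 6 states:
  I0: { [P → .], [T → . P P], [T → . c], [T → . x], [T' → . T] }  — shift, reduce
  I1: { [P → .], [T → P . P] }  — reduce
  I2: { [T' → T .] }  — accept
  I3: { [T → c .] }  — reduce
  I4: { [T → x .] }  — reduce
  I5: { [T → P P .] }  — reduce

I0 contains reduce item [P → .] and shift items [T → . c], [T → . x] — shift-reduce conflict.

Answer: Yes — I0: [P → .] vs [T → . c]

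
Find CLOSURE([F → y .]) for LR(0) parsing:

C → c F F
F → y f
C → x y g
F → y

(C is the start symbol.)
To compute CLOSURE, for each item [A → α.Bβ] where B is a non-terminal, add [B → .γ] for all productions B → γ; repeat for the newly added items until nothing changes.

Start with: [F → y .]
The dot is at the end, so nothing is added.

CLOSURE = { [F → y .] }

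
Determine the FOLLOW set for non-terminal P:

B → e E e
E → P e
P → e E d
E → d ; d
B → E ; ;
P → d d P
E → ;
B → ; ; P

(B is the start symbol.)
In E → P e: P is followed by e, add FIRST(e) \ {ε} = { 'e' }
In P → d d P: P is at the end; this adds FOLLOW(P) to itself — nothing new
In B → ; ; P: P is at the end, add FOLLOW(B)

The FOLLOW sets referred to above (computed the same way, to a fixed point):
  FOLLOW(B) = { $ }

Taking the union: FOLLOW(P) = { $, 'e' }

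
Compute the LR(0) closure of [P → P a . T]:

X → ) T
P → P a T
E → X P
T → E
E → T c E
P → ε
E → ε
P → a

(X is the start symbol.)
{ [E → . T c E], [E → . X P], [E → .], [P → P a . T], [T → . E], [X → . ) T] }

To compute CLOSURE, for each item [A → α.Bβ] where B is a non-terminal, add [B → .γ] for all productions B → γ; repeat for the newly added items until nothing changes.

Start with: [P → P a . T]
  [P → P a . T] has the dot before T: add [T → . E]
  [T → . E] has the dot before E: add [E → . X P], [E → . T c E], [E → .]
  [E → . X P] has the dot before X: add [X → . ) T]
No further items can be added.

CLOSURE = { [E → . T c E], [E → . X P], [E → .], [P → P a . T], [T → . E], [X → . ) T] }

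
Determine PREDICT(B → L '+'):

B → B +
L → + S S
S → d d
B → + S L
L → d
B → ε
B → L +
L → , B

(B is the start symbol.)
{ '+', ',', 'd' }

PREDICT(B → L '+') = (FIRST(RHS) \ {ε}) ∪ (FOLLOW(B) if ε ∈ FIRST(RHS), i.e. RHS ⇒* ε)
FIRST(L) = { '+', ',', 'd' }
FIRST(L '+') = { '+', ',', 'd' }
ε ∉ FIRST(L '+'), so FOLLOW(B) is not added.
PREDICT(B → L '+') = { '+', ',', 'd' }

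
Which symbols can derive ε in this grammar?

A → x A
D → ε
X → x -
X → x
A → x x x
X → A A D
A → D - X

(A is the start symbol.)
{ 'D' }

A non-terminal is nullable if it can derive ε (the empty string): either it has an ε-production, or it has a production whose right-hand side consists entirely of nullable non-terminals.

ε-productions: D → ε
So D is immediately nullable.
No further non-terminal can be added: every production for the remaining non-terminals contains a terminal or a non-nullable non-terminal.
Nullable = { 'D' }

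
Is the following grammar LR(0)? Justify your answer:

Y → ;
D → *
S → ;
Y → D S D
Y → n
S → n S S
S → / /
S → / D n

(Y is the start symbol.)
A grammar is LR(0) if no state in the canonical LR(0) collection has:
  - both a shift item (dot before a terminal) and a complete item (shift-reduce conflict), or
  - two or more complete items (reduce-reduce conflict; the accept item [Y' → Y .] counts as a complete item here).

Augment with Y' → Y and build the canonical LR(0) collection (I0 = CLOSURE({[Y' → . Y]}), then GOTO on every symbol after a dot until no new states appear). It has 16 states:
  I0: { [D → . *], [Y → . ;], [Y → . D S D], [Y → . n], [Y' → . Y] }  — shift
  I1: { [D → * .] }  — reduce
  I2: { [Y → ; .] }  — reduce
  I3: { [S → . / /], [S → . / D n], [S → . ;], [S → . n S S], [Y → D . S D] }  — shift
  I4: { [Y' → Y .] }  — accept
  I5: { [Y → n .] }  — reduce
  I6: { [D → . *], [S → / . /], [S → / . D n] }  — shift
  I7: { [S → ; .] }  — reduce
  I8: { [D → . *], [Y → D S . D] }  — shift
  I9: { [S → . / /], [S → . / D n], [S → . ;], [S → . n S S], [S → n . S S] }  — shift
  I10: { [S → . / /], [S → . / D n], [S → . ;], [S → . n S S], [S → n S . S] }  — shift
  I11: { [S → n S S .] }  — reduce
  I12: { [Y → D S D .] }  — reduce
  I13: { [S → / / .] }  — reduce
  I14: { [S → / D . n] }  — shift
  I15: { [S → / D n .] }  — reduce

Every state is either a pure shift/goto state or contains exactly one complete item and nothing to shift — no conflicts. The grammar is LR(0).

Answer: Yes, the grammar is LR(0)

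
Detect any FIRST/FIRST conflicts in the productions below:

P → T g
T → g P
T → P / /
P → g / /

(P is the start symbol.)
Yes. P → T g / P → g '/' '/' on { 'g' }; T → g P / T → P '/' '/' on { 'g' }

FIRST sets of the non-terminals at (or reachable through a nullable prefix from) the front of some alternative:
  FIRST(T) = { 'g' }
  FIRST(P) = { 'g' }

Productions for P:
  P → T g: FIRST = { 'g' }
  P → g / /: FIRST = { 'g' }
Productions for T:
  T → g P: FIRST = { 'g' }
  T → P / /: FIRST = { 'g' }

Conflict for P: P → T g and P → g / /
  Overlap: { 'g' }
Conflict for T: T → g P and T → P / /
  Overlap: { 'g' }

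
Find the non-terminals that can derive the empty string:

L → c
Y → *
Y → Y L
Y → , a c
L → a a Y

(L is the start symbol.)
A non-terminal is nullable if it can derive ε (the empty string): either it has an ε-production, or it has a production whose right-hand side consists entirely of nullable non-terminals.

There are no ε-productions, so no non-terminal can derive ε.
No non-terminals are nullable.

Answer: None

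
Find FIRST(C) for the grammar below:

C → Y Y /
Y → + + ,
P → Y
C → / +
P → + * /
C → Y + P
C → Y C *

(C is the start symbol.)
{ '+', '/' }

To compute FIRST(C), examine every production with C on the left-hand side, reading each right-hand side left to right until a non-nullable symbol is reached.

FIRST sets of the other non-terminals involved (by the same procedure, iterated to a fixed point):
  FIRST(Y) = { '+' }

From C → Y Y /:
  - Y is a non-terminal: add FIRST(Y) \ {ε} = { '+' }
    Y is not nullable, so stop
From C → / +:
  - '/' is a terminal: add '/' and stop
From C → Y + P:
  - Y is a non-terminal: add FIRST(Y) \ {ε} = { '+' }
    Y is not nullable, so stop
From C → Y C *:
  - Y is a non-terminal: add FIRST(Y) \ {ε} = { '+' }
    Y is not nullable, so stop

Collecting: FIRST(C) = { '+', '/' }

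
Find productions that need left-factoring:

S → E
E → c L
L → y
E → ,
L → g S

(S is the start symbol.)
No, left-factoring is not needed

Left-factoring is needed when two productions for the same non-terminal
share a common prefix on the right-hand side.

Productions for E:
  E → c L
  E → ,
Productions for L:
  L → y
  L → g S

No common prefixes found.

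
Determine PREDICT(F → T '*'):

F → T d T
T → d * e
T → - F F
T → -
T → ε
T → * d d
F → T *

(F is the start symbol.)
{ '*', '-', 'd' }

PREDICT(F → T '*') = (FIRST(RHS) \ {ε}) ∪ (FOLLOW(F) if ε ∈ FIRST(RHS), i.e. RHS ⇒* ε)
FIRST(T) = { '*', '-', 'd', ε }
FIRST(T '*') = { '*', '-', 'd' }
ε ∉ FIRST(T '*'), so FOLLOW(F) is not added.
PREDICT(F → T '*') = { '*', '-', 'd' }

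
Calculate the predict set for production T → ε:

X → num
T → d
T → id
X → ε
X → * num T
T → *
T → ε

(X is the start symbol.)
{ $ }

PREDICT(T → ε) = (FIRST(RHS) \ {ε}) ∪ (FOLLOW(T) if ε ∈ FIRST(RHS), i.e. RHS ⇒* ε)
The right-hand side is ε (FIRST(ε) = { ε }), so the predict set is FOLLOW(T) = { $ }
PREDICT(T → ε) = { $ }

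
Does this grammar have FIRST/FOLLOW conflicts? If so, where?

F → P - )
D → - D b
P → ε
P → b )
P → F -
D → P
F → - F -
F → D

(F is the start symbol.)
Yes. F → P '-' ')' with FOLLOW(F) on { '-' }; F → '-' F '-' with FOLLOW(F) on { '-' }; D → '-' D b with FOLLOW(D) on { '-' }; P → b ')' with FOLLOW(P) on { 'b' }; P → F '-' with FOLLOW(P) on { '-', 'b' }

A FIRST/FOLLOW conflict occurs when a non-terminal N has a nullable alternative N → β (β ⇒* ε) and another alternative N → α with FIRST(α) ∩ FOLLOW(N) ≠ ∅: on such a lookahead the parser cannot decide between expanding α and letting N vanish via β.

Nullable non-terminals: D, F, P.
FIRST sets used below: FIRST(P) = { '-', 'b', ε }, FIRST(D) = { '-', 'b', ε }, FIRST(F) = { '-', 'b', ε }

D: nullable alternative(s) D → P; FOLLOW(D) = { $, '-', 'b' }
  D → - D b: FIRST \ {ε} = { '-' } — overlaps FOLLOW(D) on { '-' }: CONFLICT
  D → P: FIRST \ {ε} = { '-', 'b' } — this is the only nullable alternative, skip

F: nullable alternative(s) F → D; FOLLOW(F) = { $, '-' }
  F → P - ): FIRST \ {ε} = { '-', 'b' } — overlaps FOLLOW(F) on { '-' }: CONFLICT
  F → - F -: FIRST \ {ε} = { '-' } — overlaps FOLLOW(F) on { '-' }: CONFLICT
  F → D: FIRST \ {ε} = { '-', 'b' } — this is the only nullable alternative, skip

P: nullable alternative(s) P → ε; FOLLOW(P) = { $, '-', 'b' }
  P → ε: FIRST \ {ε} = { } — this is the only nullable alternative, skip
  P → b ): FIRST \ {ε} = { 'b' } — overlaps FOLLOW(P) on { 'b' }: CONFLICT
  P → F -: FIRST \ {ε} = { '-', 'b' } — overlaps FOLLOW(P) on { '-', 'b' }: CONFLICT

So the grammar has 5 FIRST/FOLLOW conflicts (marked CONFLICT above).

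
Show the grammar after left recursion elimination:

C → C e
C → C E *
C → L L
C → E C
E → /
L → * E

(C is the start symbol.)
C is directly left-recursive. The standard transformation for
  A → A α₁ | ... | A α_m | β₁ | ... | β_n
is
  A  → β₁ A' | ... | β_n A'
  A' → α₁ A' | ... | α_m A' | ε

C → L L becomes C → L L C'
C → E C becomes C → E C C'
C → C e becomes C' → e C'
C → C E * becomes C' → E * C'
Add C' → ε

Productions for other non-terminals are unchanged:
  E → /
  L → * E

Resulting grammar:
C → L L C'
C → E C C'
C' → e C'
C' → E * C'
C' → ε
E → /
L → * E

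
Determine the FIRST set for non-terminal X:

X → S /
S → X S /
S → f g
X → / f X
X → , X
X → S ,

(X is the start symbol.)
To compute FIRST(X), examine every production with X on the left-hand side, reading each right-hand side left to right until a non-nullable symbol is reached.

FIRST sets of the other non-terminals involved (by the same procedure, iterated to a fixed point):
  FIRST(S) = { ',', '/', 'f' }

From X → S /:
  - S is a non-terminal: add FIRST(S) \ {ε} = { ',', '/', 'f' }
    S is not nullable, so stop
From X → / f X:
  - '/' is a terminal: add '/' and stop
From X → , X:
  - ',' is a terminal: add ',' and stop
From X → S ,:
  - S is a non-terminal: add FIRST(S) \ {ε} = { ',', '/', 'f' }
    S is not nullable, so stop

Collecting: FIRST(X) = { ',', '/', 'f' }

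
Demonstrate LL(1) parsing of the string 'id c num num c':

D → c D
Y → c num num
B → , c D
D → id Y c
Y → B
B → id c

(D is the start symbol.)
LL(1) parsing maintains a stack (initially the start symbol over $) and the input. At each step: if the stack top is a terminal, match it against the current input token; if it is a non-terminal N, replace it with the RHS of M[N, lookahead] (the unique production whose predict set contains the lookahead).

Stack is shown with the top on the left.

Stack          Input             Action
---------------------------------------
D $            id c num num c $  output D → id Y c
id Y c $       id c num num c $  match 'id'
Y c $          c num num c $     output Y → c num num
c num num c $  c num num c $     match 'c'
num num c $    num num c $       match 'num'
num c $        num c $           match 'num'
c $            c $               match 'c'
$              $                 accept

The string is accepted.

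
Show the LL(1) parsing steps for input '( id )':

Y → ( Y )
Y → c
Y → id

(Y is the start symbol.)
Stack is shown with the top on the left.

Stack    Input     Action
-------------------------
Y $      ( id ) $  output Y → ( Y )
( Y ) $  ( id ) $  match '('
Y ) $    id ) $    output Y → id
id ) $   id ) $    match 'id'
) $      ) $       match ')'
$        $         accept

The string is accepted.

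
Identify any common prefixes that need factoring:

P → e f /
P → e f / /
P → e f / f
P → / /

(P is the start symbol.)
Left-factoring is needed when two productions for the same non-terminal
share a common prefix on the right-hand side.

Productions for P:
  P → e f /
  P → e f / /
  P → e f / f
  P → / /

Found common prefix 'e f /' in productions for P

Answer: Yes, P has productions with common prefix 'e f /'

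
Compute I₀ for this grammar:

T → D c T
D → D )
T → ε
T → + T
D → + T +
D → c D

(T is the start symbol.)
{ [D → . + T +], [D → . D )], [D → . c D], [T → . + T], [T → . D c T], [T → .], [T' → . T] }

First, augment the grammar with T' → T
I₀ = CLOSURE({ [T' → . T] }):
  [T' → . T] has the dot before T: add [T → . D c T], [T → .], [T → . + T]
  [T → . D c T] has the dot before D: add [D → . D )], [D → . + T +], [D → . c D]
No further items can be added.

I₀ = { [D → . + T +], [D → . D )], [D → . c D], [T → . + T], [T → . D c T], [T → .], [T' → . T] }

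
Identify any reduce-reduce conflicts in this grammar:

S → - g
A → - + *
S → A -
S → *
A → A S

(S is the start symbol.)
Augment with S' → S and build the canonical LR(0) collection (I0 = CLOSURE({[S' → . S]}), then GOTO on every symbol after a dot until no new states appear). It has 10 states:
  I0: { [A → . - + *], [A → . A S], [S → . *], [S → . - g], [S → . A -], [S' → . S] }  — shift
  I1: { [S → * .] }  — reduce
  I2: { [A → - . + *], [S → - . g] }  — shift
  I3: { [A → . - + *], [A → . A S], [A → A . S], [S → . *], [S → . - g], [S → . A -], [S → A . -] }  — shift
  I4: { [S' → S .] }  — accept
  I5: { [A → - . + *], [S → - . g], [S → A - .] }  — shift, reduce
  I6: { [A → A S .] }  — reduce
  I7: { [A → - + . *] }  — shift
  I8: { [S → - g .] }  — reduce
  I9: { [A → - + * .] }  — reduce

No state contains more than one complete item.

Answer: No reduce-reduce conflicts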